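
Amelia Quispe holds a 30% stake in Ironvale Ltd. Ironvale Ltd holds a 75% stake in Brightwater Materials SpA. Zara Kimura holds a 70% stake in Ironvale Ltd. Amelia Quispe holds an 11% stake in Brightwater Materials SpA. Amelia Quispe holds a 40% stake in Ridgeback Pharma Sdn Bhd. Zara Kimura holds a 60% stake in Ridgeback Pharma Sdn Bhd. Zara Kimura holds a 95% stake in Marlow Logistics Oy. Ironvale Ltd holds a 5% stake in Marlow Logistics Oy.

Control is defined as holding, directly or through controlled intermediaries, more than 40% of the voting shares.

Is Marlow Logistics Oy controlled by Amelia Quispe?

Amelia's largest direct stake is 40% in Ridgeback, which does not meet the threshold, so Amelia controls no company.
Neither Amelia nor any entity Amelia controls holds any voting interest in Marlow.
So Amelia does not control Marlow.

No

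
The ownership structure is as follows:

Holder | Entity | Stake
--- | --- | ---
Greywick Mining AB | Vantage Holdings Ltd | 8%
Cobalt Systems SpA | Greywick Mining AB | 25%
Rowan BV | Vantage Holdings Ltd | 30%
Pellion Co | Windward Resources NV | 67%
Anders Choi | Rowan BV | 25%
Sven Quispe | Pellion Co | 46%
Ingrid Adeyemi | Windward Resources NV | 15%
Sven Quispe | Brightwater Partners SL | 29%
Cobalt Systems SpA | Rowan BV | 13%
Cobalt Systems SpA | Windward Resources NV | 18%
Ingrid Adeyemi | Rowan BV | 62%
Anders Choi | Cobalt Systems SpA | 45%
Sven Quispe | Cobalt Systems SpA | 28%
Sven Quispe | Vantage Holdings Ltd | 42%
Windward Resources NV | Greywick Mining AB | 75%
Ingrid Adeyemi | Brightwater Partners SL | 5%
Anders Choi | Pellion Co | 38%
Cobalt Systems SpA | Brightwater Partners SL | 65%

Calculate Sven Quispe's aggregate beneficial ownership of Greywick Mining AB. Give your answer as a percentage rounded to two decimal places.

33.90%

Sven reaches Greywick along 3 paths.
Via Cobalt: 28% × 25% = 7%.
Via Cobalt → Windward: 28% × 18% × 75% = 3.78%.
Via Pellion → Windward: 46% × 67% × 75% = 23.115%.
Total: 7% + 3.78% + 23.115% = 33.895%.
Rounded: 33.90%.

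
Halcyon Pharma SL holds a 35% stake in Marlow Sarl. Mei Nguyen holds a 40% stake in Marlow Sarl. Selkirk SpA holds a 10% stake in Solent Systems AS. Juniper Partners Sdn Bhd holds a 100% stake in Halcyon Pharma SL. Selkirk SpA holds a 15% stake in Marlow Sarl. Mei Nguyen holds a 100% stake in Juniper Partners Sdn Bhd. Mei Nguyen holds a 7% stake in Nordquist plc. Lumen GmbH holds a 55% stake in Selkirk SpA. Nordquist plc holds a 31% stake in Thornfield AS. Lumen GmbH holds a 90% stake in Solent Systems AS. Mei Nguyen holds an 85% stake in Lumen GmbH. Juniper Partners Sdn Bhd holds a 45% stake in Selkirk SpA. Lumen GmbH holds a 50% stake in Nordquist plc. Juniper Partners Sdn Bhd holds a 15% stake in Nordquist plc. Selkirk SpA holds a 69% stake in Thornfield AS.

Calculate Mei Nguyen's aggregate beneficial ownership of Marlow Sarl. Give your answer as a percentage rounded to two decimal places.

Mei reaches Marlow along 4 paths.
Direct stake: 40% = 40%.
Via Juniper → Halcyon: 100% × 100% × 35% = 35%.
Via Juniper → Selkirk: 100% × 45% × 15% = 6.75%.
Via Lumen → Selkirk: 85% × 55% × 15% = 7.0125%.
Total: 40% + 35% + 6.75% + 7.0125% = 88.7625%.
Rounded: 88.76%.

88.76%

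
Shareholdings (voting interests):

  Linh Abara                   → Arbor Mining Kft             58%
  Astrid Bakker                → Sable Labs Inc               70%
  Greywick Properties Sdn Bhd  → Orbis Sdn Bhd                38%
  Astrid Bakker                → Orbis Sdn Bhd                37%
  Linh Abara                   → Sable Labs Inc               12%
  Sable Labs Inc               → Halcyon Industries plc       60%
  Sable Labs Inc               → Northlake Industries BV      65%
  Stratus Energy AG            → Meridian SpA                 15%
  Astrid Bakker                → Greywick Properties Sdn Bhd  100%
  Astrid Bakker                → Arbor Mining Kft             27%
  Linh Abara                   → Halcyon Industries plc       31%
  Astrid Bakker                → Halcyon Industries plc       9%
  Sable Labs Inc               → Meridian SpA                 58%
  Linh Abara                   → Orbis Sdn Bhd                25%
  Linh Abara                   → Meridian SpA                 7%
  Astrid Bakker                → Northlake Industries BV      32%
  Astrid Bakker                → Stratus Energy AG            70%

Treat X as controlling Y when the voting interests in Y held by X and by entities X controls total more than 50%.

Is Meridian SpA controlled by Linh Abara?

No

Linh holds 58% of Arbor, so Linh controls Arbor.
In Meridian, Linh's side holds only 7%, not > 50%.
So Linh does not control Meridian.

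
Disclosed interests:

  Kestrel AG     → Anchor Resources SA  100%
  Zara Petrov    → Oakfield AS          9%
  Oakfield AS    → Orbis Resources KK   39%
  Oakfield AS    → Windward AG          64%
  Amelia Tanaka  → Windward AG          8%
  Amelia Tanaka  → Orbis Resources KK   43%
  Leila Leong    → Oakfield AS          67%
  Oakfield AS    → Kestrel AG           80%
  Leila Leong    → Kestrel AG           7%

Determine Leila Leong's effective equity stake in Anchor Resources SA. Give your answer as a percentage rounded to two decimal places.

Leila reaches Anchor along 2 paths.
Via Oakfield → Kestrel: 67% × 80% × 100% = 53.6%.
Via Kestrel: 7% × 100% = 7%.
Total: 53.6% + 7% = 60.6%.
Rounded: 60.60%.

60.60%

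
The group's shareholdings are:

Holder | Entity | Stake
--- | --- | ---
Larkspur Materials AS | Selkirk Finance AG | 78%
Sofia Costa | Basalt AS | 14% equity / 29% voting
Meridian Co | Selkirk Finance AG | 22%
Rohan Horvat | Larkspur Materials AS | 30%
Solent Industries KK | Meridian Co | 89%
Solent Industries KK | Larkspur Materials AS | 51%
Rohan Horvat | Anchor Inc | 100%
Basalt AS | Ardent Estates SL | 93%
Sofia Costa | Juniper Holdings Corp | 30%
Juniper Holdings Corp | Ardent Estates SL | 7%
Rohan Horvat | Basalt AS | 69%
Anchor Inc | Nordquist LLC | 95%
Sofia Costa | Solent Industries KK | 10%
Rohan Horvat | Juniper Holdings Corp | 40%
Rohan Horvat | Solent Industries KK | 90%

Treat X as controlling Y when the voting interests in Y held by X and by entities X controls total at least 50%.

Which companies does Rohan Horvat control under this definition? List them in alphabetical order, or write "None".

Rohan holds 69% of Basalt, so Rohan controls Basalt.
Rohan holds 90% of Solent, so Rohan controls Solent.
Solent and Rohan together hold 51% + 30% = 81% of Larkspur, so Rohan controls Larkspur.
Rohan holds 100% of Anchor, so Rohan controls Anchor.
Solent holds 89% of Meridian, so Rohan controls Meridian.
Basalt holds 93% of Ardent, so Rohan controls Ardent.
Larkspur and Meridian together hold 78% + 22% = 100% of Selkirk, so Rohan controls Selkirk.
Anchor holds 95% of Nordquist, so Rohan controls Nordquist.
No other company's threshold is met.

Anchor Inc, Ardent Estates SL, Basalt AS, Larkspur Materials AS, Meridian Co, Nordquist LLC, Selkirk Finance AG, Solent Industries KK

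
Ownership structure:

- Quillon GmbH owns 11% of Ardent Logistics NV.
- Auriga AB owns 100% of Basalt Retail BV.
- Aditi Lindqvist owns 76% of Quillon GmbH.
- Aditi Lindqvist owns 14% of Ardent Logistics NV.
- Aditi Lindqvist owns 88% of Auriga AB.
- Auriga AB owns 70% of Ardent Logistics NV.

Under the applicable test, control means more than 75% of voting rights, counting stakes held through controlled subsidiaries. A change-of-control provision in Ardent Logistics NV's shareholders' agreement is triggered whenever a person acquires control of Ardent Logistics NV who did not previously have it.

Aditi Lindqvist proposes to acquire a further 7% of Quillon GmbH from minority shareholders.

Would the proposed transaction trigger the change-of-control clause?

No

The purchase changes only Aditi's holdings, so Aditi is the only person who could newly come to control Ardent.
Aditi holds 76% of Quillon, so Aditi controls Quillon.
Aditi holds 88% of Auriga, so Aditi controls Auriga.
Aditi and Auriga and Quillon together hold 14% + 70% + 11% = 95% of Ardent, so Aditi controls Ardent.
So Aditi already controls Ardent before the transaction.
After the purchase, Aditi's direct stake in Quillon rises to 76% + 7% = 83%.
Aditi controlled Ardent already, so this is not a new person acquiring control; every other person's position is unchanged or reduced.
No new person acquires control, so the clause is not triggered.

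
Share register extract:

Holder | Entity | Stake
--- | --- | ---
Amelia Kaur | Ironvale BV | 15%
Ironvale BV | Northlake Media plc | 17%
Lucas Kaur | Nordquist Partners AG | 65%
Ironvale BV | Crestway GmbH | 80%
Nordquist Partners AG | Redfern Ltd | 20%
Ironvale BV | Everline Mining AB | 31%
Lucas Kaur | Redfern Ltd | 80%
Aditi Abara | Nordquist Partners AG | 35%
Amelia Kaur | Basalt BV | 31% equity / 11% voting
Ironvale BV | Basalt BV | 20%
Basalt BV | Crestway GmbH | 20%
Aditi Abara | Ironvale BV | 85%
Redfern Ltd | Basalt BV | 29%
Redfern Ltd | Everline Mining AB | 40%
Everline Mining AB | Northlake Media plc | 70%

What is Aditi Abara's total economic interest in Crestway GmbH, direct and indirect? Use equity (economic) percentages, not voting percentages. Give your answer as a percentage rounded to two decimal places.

Aditi reaches Crestway along 3 paths.
Via Nordquist → Redfern → Basalt: 35% × 20% × 29% × 20% = 0.406%.
Via Ironvale → Basalt: 85% × 20% × 20% = 3.4%.
Via Ironvale: 85% × 80% = 68%.
Total: 0.406% + 3.4% + 68% = 71.806%.
Rounded: 71.81%.

71.81%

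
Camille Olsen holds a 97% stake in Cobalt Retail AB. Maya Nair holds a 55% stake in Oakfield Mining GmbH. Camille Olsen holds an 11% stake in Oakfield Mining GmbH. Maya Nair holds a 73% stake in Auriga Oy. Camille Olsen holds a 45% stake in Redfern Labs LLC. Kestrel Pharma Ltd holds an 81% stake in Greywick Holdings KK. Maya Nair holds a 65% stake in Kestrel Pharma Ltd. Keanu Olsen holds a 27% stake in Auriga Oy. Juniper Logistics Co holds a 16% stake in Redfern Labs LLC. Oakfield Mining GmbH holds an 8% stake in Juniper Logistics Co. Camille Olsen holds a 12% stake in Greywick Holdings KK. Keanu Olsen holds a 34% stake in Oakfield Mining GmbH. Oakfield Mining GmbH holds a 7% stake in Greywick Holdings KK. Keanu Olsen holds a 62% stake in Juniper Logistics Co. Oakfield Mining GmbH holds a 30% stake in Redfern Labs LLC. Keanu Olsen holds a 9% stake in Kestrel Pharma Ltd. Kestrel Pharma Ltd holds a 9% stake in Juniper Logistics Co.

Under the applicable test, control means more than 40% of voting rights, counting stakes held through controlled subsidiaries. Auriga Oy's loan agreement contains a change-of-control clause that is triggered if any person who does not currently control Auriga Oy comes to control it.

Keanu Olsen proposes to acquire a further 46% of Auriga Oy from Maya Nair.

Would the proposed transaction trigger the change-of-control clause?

Yes

The purchase adds only to Keanu's holdings (Maya's stake shrinks), so Keanu is the only person who could newly come to control Auriga.
Keanu holds 62% of Juniper, so Keanu controls Juniper.
In Auriga, Keanu's side holds only 27%, not > 40%.
So before the transaction, Keanu does not control Auriga.
After the purchase, Keanu's direct stake in Auriga rises to 27% + 46% = 73%, and Maya's stake falls to 27%.
Keanu holds 73% of Auriga, so Keanu controls Auriga.
Keanu did not control Auriga before and does after, so the clause is triggered.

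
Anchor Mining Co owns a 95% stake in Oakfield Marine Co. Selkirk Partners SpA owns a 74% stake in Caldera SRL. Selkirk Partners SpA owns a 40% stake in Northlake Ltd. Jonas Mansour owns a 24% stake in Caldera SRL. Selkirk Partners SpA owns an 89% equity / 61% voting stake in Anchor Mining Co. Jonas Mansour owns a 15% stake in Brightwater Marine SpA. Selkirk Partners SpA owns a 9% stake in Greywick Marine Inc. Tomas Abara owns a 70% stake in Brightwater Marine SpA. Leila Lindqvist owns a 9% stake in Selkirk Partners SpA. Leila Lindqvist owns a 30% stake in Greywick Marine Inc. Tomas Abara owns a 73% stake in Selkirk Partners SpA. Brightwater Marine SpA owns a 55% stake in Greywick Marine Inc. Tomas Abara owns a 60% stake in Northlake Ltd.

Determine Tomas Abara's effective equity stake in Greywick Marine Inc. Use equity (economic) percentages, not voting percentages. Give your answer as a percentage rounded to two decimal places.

45.07%

Tomas reaches Greywick along 2 paths.
Via Brightwater: 70% × 55% = 38.5%.
Via Selkirk: 73% × 9% = 6.57%.
Total: 38.5% + 6.57% = 45.07%.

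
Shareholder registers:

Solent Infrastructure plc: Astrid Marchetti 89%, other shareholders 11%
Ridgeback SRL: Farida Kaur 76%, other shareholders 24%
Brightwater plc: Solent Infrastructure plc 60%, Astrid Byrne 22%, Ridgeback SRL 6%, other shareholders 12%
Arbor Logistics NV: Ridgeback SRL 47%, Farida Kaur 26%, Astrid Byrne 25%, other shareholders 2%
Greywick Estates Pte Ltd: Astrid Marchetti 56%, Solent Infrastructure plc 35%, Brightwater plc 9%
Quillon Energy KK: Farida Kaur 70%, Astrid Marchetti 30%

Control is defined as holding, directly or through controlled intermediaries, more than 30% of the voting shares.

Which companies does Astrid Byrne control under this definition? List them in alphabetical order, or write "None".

Astrid Byrne's largest direct stake is 25% in Arbor, which does not meet the threshold.

None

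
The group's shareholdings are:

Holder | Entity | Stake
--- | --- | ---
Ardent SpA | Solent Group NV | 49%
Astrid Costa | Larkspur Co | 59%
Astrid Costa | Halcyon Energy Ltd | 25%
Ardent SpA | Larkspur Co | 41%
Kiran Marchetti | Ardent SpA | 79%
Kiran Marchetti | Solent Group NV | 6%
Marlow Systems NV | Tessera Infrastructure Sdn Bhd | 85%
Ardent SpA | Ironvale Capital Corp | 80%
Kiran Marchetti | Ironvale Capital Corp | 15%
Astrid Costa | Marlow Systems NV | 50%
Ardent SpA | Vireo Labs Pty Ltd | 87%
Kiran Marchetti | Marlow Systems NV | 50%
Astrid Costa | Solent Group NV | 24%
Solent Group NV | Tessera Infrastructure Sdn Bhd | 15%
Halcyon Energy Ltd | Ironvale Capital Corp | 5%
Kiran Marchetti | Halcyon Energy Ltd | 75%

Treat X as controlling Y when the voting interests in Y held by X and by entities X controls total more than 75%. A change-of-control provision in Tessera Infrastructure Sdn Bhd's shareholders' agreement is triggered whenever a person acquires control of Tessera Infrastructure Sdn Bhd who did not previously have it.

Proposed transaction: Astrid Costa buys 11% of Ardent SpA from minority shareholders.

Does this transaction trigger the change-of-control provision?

No

The purchase changes only Astrid's holdings, so Astrid is the only person who could newly come to control Tessera.
Astrid's largest direct stake is 59% in Larkspur, which does not meet the threshold, so Astrid controls no company.
Neither Astrid nor any entity Astrid controls holds any voting interest in Tessera.
So before the transaction, Astrid does not control Tessera.
After the purchase, Astrid holds 11% of Ardent directly.
Astrid's side now holds 11% of Ardent, not > 75%, so Astrid still does not control Ardent.
After the transaction, neither Astrid nor any entity Astrid controls holds a voting interest in Tessera, so Astrid still does not control it.
No new person acquires control, so the clause is not triggered.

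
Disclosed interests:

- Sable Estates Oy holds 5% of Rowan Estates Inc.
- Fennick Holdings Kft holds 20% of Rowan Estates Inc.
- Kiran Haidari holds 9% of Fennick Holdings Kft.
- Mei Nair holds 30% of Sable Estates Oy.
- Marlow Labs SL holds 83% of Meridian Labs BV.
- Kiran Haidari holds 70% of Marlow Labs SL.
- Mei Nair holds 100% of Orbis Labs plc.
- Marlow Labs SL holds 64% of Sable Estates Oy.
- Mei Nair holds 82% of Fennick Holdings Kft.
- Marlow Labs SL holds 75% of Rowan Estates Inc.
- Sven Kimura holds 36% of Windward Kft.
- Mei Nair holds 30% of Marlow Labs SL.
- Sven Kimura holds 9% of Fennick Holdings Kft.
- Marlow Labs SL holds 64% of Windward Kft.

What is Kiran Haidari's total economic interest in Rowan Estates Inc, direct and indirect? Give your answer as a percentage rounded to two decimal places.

Kiran reaches Rowan along 3 paths.
Via Fennick: 9% × 20% = 1.8%.
Via Marlow → Sable: 70% × 64% × 5% = 2.24%.
Via Marlow: 70% × 75% = 52.5%.
Total: 1.8% + 2.24% + 52.5% = 56.54%.

56.54%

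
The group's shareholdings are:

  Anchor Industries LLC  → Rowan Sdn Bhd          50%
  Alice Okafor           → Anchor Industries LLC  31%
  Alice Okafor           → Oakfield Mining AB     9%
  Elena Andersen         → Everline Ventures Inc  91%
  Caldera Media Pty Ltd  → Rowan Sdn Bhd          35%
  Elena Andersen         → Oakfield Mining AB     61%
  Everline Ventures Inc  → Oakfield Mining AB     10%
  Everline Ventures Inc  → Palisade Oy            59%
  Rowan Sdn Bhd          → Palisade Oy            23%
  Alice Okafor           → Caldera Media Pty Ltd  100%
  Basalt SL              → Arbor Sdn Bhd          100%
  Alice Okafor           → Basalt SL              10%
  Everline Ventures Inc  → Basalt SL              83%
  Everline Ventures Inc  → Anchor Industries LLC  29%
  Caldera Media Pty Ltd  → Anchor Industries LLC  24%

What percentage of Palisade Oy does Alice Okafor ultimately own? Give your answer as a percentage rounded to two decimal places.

Alice reaches Palisade along 3 paths.
Via Caldera → Rowan: 100% × 35% × 23% = 8.05%.
Via Anchor → Rowan: 31% × 50% × 23% = 3.565%.
Via Caldera → Anchor → Rowan: 100% × 24% × 50% × 23% = 2.76%.
Total: 8.05% + 3.565% + 2.76% = 14.375%.
Rounded: 14.38%.

14.38%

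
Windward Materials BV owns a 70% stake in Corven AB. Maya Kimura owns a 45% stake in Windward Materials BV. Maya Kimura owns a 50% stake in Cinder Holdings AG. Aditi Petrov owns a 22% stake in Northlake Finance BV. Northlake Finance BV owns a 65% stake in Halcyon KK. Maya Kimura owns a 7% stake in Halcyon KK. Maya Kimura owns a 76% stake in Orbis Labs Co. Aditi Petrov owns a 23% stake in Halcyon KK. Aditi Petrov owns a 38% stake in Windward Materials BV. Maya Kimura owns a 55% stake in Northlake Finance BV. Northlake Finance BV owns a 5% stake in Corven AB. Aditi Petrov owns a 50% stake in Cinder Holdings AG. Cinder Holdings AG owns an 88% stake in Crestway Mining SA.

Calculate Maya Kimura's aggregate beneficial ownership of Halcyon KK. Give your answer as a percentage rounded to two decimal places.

42.75%

Maya reaches Halcyon along 2 paths.
Via Northlake: 55% × 65% = 35.75%.
Direct stake: 7% = 7%.
Total: 35.75% + 7% = 42.75%.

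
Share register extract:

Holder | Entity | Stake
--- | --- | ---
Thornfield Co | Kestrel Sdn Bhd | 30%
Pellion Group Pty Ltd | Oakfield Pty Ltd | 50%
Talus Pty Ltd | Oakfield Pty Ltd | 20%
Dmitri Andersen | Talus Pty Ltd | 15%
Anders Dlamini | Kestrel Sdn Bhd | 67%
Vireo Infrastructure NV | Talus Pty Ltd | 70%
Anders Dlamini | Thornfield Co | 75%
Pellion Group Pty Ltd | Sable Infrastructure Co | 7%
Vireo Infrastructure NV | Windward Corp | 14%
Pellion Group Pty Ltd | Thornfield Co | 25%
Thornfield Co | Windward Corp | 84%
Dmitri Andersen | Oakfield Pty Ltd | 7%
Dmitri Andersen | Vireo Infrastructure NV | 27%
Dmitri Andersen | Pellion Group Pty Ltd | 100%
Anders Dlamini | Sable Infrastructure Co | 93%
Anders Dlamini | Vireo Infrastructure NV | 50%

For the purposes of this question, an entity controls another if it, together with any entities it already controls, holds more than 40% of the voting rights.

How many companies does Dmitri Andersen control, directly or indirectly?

Dmitri holds 100% of Pellion, so Dmitri controls Pellion.
Dmitri and Pellion together hold 7% + 50% = 57% of Oakfield, so Dmitri controls Oakfield.
No other company's threshold is met.
Dmitri controls 2 companies.

2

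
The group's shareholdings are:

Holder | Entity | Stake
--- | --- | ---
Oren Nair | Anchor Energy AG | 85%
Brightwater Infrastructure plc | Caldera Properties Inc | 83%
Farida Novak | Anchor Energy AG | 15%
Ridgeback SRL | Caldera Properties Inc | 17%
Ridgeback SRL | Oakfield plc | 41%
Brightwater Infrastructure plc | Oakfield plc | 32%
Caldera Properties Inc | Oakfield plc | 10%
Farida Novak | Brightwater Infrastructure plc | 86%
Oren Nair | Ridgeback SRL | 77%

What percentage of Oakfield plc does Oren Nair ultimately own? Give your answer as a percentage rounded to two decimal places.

Oren reaches Oakfield along 2 paths.
Via Ridgeback → Caldera: 77% × 17% × 10% = 1.309%.
Via Ridgeback: 77% × 41% = 31.57%.
Total: 1.309% + 31.57% = 32.879%.
Rounded: 32.88%.

32.88%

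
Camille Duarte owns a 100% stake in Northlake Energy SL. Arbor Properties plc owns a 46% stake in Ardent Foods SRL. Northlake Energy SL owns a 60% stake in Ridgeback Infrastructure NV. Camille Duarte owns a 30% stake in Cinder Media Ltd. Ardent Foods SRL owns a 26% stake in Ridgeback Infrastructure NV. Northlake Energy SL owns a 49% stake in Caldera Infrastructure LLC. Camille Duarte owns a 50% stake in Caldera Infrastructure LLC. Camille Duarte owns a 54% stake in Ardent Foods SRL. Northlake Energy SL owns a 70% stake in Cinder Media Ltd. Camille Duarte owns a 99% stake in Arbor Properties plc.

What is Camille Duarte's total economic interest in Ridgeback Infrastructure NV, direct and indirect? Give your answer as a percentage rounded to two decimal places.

85.88%

Camille reaches Ridgeback along 3 paths.
Via Northlake: 100% × 60% = 60%.
Via Ardent: 54% × 26% = 14.04%.
Via Arbor → Ardent: 99% × 46% × 26% = 11.8404%.
Total: 60% + 14.04% + 11.8404% = 85.8804%.
Rounded: 85.88%.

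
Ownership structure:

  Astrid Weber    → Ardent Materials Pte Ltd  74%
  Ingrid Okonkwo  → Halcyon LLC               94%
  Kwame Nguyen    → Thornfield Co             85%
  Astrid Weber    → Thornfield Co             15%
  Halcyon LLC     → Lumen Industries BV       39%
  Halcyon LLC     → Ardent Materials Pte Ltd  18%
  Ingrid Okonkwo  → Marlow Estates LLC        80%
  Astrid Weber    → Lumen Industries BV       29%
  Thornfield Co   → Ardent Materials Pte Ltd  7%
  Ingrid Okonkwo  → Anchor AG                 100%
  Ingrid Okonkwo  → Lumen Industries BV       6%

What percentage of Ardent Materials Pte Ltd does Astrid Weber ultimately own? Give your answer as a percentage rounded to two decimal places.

75.05%

Astrid reaches Ardent along 2 paths.
Via Thornfield: 15% × 7% = 1.05%.
Direct stake: 74% = 74%.
Total: 1.05% + 74% = 75.05%.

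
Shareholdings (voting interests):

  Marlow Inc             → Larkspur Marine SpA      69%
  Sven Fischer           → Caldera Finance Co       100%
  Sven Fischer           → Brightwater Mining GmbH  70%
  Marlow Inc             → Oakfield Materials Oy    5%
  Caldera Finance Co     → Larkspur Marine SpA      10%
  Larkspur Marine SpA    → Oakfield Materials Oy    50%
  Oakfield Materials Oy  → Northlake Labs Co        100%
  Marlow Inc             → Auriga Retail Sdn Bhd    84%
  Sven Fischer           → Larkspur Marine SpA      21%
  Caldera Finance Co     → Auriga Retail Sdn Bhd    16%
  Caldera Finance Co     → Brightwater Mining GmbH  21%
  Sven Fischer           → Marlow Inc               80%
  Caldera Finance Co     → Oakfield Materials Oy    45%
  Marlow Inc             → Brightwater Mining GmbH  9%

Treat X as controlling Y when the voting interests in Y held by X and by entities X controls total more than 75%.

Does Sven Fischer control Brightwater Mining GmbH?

Sven holds 100% of Caldera, so Sven controls Caldera.
Sven holds 80% of Marlow, so Sven controls Marlow.
Marlow and Caldera and Sven together hold 9% + 21% + 70% = 100% of Brightwater, so Sven controls Brightwater.

Yes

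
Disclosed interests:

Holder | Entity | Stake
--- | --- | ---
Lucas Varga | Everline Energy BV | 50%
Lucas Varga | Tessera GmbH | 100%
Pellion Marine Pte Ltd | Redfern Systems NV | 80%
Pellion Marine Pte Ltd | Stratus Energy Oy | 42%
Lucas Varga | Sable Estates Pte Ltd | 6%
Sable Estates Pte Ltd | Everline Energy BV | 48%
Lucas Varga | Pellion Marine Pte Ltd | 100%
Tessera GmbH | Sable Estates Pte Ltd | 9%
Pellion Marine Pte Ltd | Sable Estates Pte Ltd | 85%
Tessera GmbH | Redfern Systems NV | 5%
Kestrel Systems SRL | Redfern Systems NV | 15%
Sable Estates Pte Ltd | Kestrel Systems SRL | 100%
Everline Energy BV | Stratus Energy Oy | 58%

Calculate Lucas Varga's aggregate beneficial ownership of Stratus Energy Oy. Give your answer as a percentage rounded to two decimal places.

Lucas reaches Stratus along 5 paths.
Via Pellion: 100% × 42% = 42%.
Via Pellion → Sable → Everline: 100% × 85% × 48% × 58% = 23.664%.
Via Tessera → Sable → Everline: 100% × 9% × 48% × 58% = 2.5056%.
Via Sable → Everline: 6% × 48% × 58% = 1.6704%.
Via Everline: 50% × 58% = 29%.
Total: 42% + 23.664% + 2.5056% + 1.6704% + 29% = 98.84%.

98.84%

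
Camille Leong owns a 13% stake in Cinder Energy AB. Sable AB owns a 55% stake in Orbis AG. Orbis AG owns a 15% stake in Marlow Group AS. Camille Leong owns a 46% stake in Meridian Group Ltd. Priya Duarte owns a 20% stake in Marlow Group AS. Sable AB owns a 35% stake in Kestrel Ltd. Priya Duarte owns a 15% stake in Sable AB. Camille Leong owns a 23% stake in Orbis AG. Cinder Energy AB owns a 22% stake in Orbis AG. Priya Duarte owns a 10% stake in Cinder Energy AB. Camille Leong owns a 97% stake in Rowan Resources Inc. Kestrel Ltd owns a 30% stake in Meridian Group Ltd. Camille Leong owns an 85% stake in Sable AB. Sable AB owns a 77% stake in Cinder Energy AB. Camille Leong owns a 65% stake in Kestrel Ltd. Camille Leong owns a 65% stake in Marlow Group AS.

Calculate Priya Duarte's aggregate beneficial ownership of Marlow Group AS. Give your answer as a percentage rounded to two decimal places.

21.95%

Priya reaches Marlow along 4 paths.
Via Sable → Orbis: 15% × 55% × 15% = 1.2375%.
Via Sable → Cinder → Orbis: 15% × 77% × 22% × 15% = 0.38115%.
Via Cinder → Orbis: 10% × 22% × 15% = 0.33%.
Direct stake: 20% = 20%.
Total: 1.2375% + 0.38115% + 0.33% + 20% = 21.94865%.
Rounded: 21.95%.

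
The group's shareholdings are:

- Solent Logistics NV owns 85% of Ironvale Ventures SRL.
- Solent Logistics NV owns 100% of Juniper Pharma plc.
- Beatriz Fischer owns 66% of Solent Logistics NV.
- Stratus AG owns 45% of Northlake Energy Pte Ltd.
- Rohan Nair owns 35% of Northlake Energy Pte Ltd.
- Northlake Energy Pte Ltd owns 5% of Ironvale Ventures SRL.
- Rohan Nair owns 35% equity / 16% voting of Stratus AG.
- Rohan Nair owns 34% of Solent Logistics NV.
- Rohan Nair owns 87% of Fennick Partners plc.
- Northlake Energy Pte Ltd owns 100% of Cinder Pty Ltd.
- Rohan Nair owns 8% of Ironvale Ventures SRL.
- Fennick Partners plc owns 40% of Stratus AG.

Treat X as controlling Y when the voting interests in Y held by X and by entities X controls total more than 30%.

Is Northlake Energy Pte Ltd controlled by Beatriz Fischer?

Beatriz holds 66% of Solent, so Beatriz controls Solent.
Solent holds 100% of Juniper, so Beatriz controls Juniper.
Solent holds 85% of Ironvale, so Beatriz controls Ironvale.
Neither Beatriz nor any entity Beatriz controls holds any voting interest in Northlake.
So Beatriz does not control Northlake.

No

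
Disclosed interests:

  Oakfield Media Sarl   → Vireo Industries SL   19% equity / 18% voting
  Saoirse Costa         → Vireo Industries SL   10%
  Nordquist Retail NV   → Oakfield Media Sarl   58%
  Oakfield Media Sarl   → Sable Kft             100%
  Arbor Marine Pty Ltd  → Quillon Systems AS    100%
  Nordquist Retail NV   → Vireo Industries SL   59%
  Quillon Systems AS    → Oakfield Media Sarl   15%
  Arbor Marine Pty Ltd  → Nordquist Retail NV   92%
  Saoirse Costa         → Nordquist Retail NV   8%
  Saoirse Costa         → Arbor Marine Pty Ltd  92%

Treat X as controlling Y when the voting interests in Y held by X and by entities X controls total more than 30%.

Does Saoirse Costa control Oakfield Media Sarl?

Yes

Saoirse holds 92% of Arbor, so Saoirse controls Arbor.
Arbor holds 100% of Quillon, so Saoirse controls Quillon.
Arbor and Saoirse together hold 92% + 8% = 100% of Nordquist, so Saoirse controls Nordquist.
Quillon and Nordquist together hold 15% + 58% = 73% of Oakfield, so Saoirse controls Oakfield.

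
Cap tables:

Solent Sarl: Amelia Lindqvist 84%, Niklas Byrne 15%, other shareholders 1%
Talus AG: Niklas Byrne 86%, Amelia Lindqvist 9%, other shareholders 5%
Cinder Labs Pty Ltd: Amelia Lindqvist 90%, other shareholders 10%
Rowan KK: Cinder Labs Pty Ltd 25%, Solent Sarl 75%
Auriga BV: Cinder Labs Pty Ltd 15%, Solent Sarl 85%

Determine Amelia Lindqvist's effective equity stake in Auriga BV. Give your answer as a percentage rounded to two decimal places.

Amelia reaches Auriga along 2 paths.
Via Cinder: 90% × 15% = 13.5%.
Via Solent: 84% × 85% = 71.4%.
Total: 13.5% + 71.4% = 84.9%.
Rounded: 84.90%.

84.90%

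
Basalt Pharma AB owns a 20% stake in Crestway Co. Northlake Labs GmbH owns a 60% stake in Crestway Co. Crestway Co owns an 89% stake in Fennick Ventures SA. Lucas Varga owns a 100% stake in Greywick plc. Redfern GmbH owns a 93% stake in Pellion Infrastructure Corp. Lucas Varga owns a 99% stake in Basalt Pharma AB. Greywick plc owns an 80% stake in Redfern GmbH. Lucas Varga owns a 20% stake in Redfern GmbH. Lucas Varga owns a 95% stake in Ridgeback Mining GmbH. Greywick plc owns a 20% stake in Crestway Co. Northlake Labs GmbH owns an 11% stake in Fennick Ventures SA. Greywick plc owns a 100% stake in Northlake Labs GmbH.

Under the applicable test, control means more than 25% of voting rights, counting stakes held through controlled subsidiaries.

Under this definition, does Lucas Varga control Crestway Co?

Yes

Lucas holds 99% of Basalt, so Lucas controls Basalt.
Lucas holds 100% of Greywick, so Lucas controls Greywick.
Greywick holds 100% of Northlake, so Lucas controls Northlake.
Basalt and Greywick and Northlake together hold 20% + 20% + 60% = 100% of Crestway, so Lucas controls Crestway.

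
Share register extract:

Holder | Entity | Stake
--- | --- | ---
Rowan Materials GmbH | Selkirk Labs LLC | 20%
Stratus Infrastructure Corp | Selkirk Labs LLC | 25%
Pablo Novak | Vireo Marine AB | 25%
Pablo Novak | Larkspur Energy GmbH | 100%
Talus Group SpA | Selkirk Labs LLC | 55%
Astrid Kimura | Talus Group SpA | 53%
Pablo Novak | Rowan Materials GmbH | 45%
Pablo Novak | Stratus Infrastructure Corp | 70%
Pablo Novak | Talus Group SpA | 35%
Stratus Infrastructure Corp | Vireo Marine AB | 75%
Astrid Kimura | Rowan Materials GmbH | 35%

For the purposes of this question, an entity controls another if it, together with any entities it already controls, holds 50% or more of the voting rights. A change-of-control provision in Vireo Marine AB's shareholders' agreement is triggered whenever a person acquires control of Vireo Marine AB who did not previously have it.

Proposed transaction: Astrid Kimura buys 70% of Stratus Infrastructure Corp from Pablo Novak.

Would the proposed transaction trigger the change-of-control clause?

Yes

The purchase adds only to Astrid's holdings (Pablo's stake shrinks), so Astrid is the only person who could newly come to control Vireo.
Astrid holds 53% of Talus, so Astrid controls Talus.
Talus holds 55% of Selkirk, so Astrid controls Selkirk.
Neither Astrid nor any entity Astrid controls holds any voting interest in Vireo.
So before the transaction, Astrid does not control Vireo.
After the purchase, Astrid holds 70% of Stratus directly, and Pablo's stake falls to 0%.
Astrid holds 70% of Stratus, so Astrid controls Stratus.
Stratus holds 75% of Vireo, so Astrid controls Vireo.
Astrid did not control Vireo before and does after, so the clause is triggered.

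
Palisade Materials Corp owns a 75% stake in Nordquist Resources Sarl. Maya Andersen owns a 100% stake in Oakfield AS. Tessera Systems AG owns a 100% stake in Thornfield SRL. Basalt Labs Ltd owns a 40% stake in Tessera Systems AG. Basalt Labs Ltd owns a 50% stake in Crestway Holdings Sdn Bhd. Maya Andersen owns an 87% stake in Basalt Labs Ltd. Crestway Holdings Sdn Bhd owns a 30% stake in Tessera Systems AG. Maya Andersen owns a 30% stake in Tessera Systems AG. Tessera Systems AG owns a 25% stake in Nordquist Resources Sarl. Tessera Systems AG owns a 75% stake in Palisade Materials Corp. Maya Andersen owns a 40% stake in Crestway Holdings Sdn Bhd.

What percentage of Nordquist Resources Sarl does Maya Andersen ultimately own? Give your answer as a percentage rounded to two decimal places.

73.00%

Maya reaches Nordquist along 8 paths.
Via Tessera: 30% × 25% = 7.5%.
Via Basalt → Crestway → Tessera: 87% × 50% × 30% × 25% = 3.2625%.
Via Crestway → Tessera: 40% × 30% × 25% = 3%.
Via Basalt → Tessera: 87% × 40% × 25% = 8.7%.
Via Tessera → Palisade: 30% × 75% × 75% = 16.875%.
Via Basalt → Crestway → Tessera → Palisade: 87% × 50% × 30% × 75% × 75% = 7.340625%.
Via Crestway → Tessera → Palisade: 40% × 30% × 75% × 75% = 6.75%.
Via Basalt → Tessera → Palisade: 87% × 40% × 75% × 75% = 19.575%.
Total: 7.5% + 3.2625% + 3% + 8.7% + 16.875% + 7.340625% + 6.75% + 19.575% = 73.003125%.
Rounded: 73.00%.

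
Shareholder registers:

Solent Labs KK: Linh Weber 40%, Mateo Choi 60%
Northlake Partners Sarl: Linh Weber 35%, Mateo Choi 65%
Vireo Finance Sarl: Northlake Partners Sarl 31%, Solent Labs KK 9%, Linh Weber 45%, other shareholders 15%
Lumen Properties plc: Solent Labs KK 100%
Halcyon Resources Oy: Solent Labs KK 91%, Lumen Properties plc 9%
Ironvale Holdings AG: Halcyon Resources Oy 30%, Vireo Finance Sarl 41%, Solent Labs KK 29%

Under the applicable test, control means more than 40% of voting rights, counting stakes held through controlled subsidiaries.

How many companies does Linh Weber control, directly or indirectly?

Linh holds 45% of Vireo, so Linh controls Vireo.
Vireo holds 41% of Ironvale, so Linh controls Ironvale.
No other company's threshold is met.
Linh controls 2 companies.

2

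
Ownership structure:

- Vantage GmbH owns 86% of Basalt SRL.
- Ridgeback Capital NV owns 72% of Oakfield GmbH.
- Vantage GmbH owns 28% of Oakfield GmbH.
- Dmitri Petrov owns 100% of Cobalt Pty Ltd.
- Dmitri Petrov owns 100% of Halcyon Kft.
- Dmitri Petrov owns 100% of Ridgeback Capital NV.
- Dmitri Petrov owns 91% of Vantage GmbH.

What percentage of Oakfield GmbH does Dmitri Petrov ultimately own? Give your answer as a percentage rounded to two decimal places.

Dmitri reaches Oakfield along 2 paths.
Via Vantage: 91% × 28% = 25.48%.
Via Ridgeback: 100% × 72% = 72%.
Total: 25.48% + 72% = 97.48%.

97.48%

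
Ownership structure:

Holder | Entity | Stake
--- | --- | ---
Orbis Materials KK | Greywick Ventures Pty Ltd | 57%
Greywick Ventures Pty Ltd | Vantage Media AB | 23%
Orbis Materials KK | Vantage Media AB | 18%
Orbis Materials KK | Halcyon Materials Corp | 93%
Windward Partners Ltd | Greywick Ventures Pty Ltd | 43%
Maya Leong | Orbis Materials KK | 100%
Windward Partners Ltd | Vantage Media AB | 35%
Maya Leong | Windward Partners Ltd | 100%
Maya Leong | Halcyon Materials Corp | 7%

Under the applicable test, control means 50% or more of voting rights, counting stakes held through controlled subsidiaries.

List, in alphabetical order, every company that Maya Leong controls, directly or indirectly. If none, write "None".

Greywick Ventures Pty Ltd, Halcyon Materials Corp, Orbis Materials KK, Vantage Media AB, Windward Partners Ltd

Maya holds 100% of Windward, so Maya controls Windward.
Maya holds 100% of Orbis, so Maya controls Orbis.
Orbis and Windward together hold 57% + 43% = 100% of Greywick, so Maya controls Greywick.
Orbis and Greywick and Windward together hold 18% + 23% + 35% = 76% of Vantage, so Maya controls Vantage.
Orbis and Maya together hold 93% + 7% = 100% of Halcyon, so Maya controls Halcyon.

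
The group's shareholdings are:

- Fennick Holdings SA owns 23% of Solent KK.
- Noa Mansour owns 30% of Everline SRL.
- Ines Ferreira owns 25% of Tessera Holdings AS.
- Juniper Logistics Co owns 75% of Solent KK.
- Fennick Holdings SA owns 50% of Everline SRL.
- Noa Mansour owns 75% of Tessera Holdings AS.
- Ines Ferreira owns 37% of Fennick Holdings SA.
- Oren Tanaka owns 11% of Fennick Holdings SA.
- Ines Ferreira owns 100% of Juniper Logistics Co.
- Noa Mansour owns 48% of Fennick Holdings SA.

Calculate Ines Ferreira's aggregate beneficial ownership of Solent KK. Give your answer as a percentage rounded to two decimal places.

Ines reaches Solent along 2 paths.
Via Juniper: 100% × 75% = 75%.
Via Fennick: 37% × 23% = 8.51%.
Total: 75% + 8.51% = 83.51%.

83.51%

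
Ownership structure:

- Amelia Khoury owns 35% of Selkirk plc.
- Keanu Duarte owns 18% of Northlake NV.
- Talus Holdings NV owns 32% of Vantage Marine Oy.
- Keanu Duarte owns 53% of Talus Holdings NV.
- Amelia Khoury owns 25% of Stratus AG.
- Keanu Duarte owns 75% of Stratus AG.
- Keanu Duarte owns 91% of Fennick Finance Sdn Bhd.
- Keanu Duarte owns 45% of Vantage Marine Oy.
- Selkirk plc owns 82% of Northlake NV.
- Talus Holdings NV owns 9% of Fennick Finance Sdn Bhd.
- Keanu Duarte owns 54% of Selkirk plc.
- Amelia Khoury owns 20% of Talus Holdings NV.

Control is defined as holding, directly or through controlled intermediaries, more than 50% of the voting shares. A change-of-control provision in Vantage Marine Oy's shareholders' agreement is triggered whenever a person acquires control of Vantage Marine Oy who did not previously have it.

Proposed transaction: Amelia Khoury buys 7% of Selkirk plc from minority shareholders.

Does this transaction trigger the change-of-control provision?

No

The purchase changes only Amelia's holdings, so Amelia is the only person who could newly come to control Vantage.
Amelia's largest direct stake is 35% in Selkirk, which does not meet the threshold, so Amelia controls no company.
Neither Amelia nor any entity Amelia controls holds any voting interest in Vantage.
So before the transaction, Amelia does not control Vantage.
After the purchase, Amelia's direct stake in Selkirk rises to 35% + 7% = 42%.
Amelia's side now holds 42% of Selkirk, not > 50%, so Amelia still does not control Selkirk.
After the transaction, neither Amelia nor any entity Amelia controls holds a voting interest in Vantage, so Amelia still does not control it.
No new person acquires control, so the clause is not triggered.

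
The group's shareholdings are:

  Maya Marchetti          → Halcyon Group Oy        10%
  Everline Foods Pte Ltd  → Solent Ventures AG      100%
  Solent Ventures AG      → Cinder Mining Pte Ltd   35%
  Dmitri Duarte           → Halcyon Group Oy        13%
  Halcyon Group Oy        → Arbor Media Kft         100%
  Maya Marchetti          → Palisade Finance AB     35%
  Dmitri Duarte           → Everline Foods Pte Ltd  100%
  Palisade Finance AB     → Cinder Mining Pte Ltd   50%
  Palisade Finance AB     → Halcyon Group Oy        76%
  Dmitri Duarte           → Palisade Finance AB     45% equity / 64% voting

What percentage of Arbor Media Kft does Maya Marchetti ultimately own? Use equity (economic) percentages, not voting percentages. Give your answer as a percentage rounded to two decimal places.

Maya reaches Arbor along 2 paths.
Via Halcyon: 10% × 100% = 10%.
Via Palisade → Halcyon: 35% × 76% × 100% = 26.6%.
Total: 10% + 26.6% = 36.6%.
Rounded: 36.60%.

36.60%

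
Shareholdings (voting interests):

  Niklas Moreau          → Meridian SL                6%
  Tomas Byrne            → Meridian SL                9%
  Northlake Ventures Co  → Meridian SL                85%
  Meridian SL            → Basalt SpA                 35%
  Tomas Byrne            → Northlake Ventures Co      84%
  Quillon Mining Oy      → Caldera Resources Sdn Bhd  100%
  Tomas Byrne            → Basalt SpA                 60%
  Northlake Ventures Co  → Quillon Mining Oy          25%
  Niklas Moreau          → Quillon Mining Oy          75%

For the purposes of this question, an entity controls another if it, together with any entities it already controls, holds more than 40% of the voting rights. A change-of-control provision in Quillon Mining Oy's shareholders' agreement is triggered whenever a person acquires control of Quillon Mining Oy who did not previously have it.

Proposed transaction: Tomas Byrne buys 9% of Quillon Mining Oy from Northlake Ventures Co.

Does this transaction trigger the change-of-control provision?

The purchase adds only to Tomas's holdings (Northlake's stake shrinks), so Tomas is the only person who could newly come to control Quillon.
Tomas holds 84% of Northlake, so Tomas controls Northlake.
Tomas and Northlake together hold 9% + 85% = 94% of Meridian, so Tomas controls Meridian.
Tomas and Meridian together hold 60% + 35% = 95% of Basalt, so Tomas controls Basalt.
In Quillon, Tomas's side holds only 25%, not > 40%.
So before the transaction, Tomas does not control Quillon.
After the purchase, Tomas holds 9% of Quillon directly, and Northlake's stake falls to 16%.
After the transaction, Tomas's side holds 16% + 9% = 25% of Quillon, not > 40%, so Tomas still does not control Quillon.
No new person acquires control, so the clause is not triggered.

No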